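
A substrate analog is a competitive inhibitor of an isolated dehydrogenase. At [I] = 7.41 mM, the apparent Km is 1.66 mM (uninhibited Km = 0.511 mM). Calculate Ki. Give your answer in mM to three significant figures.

3.30 mM

Competitive: Km,app = α·Km with α = 1 + [I]/Ki.
α = Km,app/Km = 1.66/0.511 = 3.249.
Since α = 1 + [I]/Ki, [I]/Ki = 3.249 − 1 = 2.249 and Ki = 7.41/2.249 = 3.30 mM.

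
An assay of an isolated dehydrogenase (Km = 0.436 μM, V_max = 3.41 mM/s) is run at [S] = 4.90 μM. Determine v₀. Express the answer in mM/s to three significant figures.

3.13 mM/s

[S]/(Km+[S]) = 4.90/5.336 = 0.9183, the fractional saturation.
v = 0.9183 × Vmax = 0.9183 × 3.41 = 3.13 mM/s.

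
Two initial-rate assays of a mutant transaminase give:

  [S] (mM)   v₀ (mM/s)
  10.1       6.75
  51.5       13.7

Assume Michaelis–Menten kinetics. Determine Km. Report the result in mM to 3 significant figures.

From v = Vmax[S]/(Km+[S]), each point gives Vmax = v(Km+[S])/[S].
Equating: 6.75(Km+10.1)/10.1 = 13.7(Km+51.5)/51.5.
0.6683·Km + 6.75 = 0.2660·Km + 13.7, so (0.6683 − 0.2660)·Km = 13.7 − 6.75.
Km = 6.950/0.4023 = 17.3 mM; then Vmax = 6.75(17.3+10.1)/10.1 = 18.3 mM/s.

17.3 mM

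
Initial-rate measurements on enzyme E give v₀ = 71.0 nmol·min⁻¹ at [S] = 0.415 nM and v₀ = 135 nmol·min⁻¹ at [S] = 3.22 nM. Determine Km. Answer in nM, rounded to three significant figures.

0.496 nM

In reciprocal form, 1/v = (Km/Vmax)·(1/[S]) + 1/Vmax. The two points give (1/[S], 1/v) = (2.410, 0.01408) and (0.3106, 0.007407).
Slope = (0.01408 − 0.007407)/(2.410 − 0.3106) = 0.003181; intercept = 0.01408 − 0.003181×2.410 = 0.006420.
Vmax = 1/intercept = 156 nmol·min⁻¹; Km = slope × Vmax = 0.003181 × 156 = 0.496 nM.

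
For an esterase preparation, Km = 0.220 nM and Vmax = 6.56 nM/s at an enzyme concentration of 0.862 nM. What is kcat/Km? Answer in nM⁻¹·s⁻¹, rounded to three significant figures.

34.6 nM⁻¹·s⁻¹

kcat = Vmax/[E]total = 6.56/0.862 = 7.61 s⁻¹.
kcat/Km = 7.61/0.220 = 34.6 nM⁻¹·s⁻¹.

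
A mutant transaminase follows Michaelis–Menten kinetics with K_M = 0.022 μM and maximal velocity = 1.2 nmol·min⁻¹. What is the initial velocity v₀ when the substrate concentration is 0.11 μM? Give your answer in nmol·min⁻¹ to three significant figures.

v = Vmax·[S]/(Km + [S]) = 1.2 × 0.11 / (0.022 + 0.11)
  = 0.1320 / 0.1320 = 1.00 nmol·min⁻¹.

1.00 nmol·min⁻¹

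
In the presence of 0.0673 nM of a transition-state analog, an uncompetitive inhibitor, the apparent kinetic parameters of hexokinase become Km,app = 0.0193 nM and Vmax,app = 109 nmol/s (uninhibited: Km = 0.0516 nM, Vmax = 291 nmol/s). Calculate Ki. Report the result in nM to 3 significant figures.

Uncompetitive: Vmax,app = Vmax/α (and Km,app = Km/α) with α = 1 + [I]/Ki.
α = Vmax/Vmax,app = 291/109 = 2.670.
Ki = [I]/(α − 1) = 0.0673/1.670 = 0.0403 nM.

0.0403 nM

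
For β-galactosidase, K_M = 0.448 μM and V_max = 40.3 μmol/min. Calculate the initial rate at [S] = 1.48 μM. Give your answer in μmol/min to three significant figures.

30.9 μmol/min

[S]/(Km+[S]) = 1.48/1.928 = 0.7676, the fractional saturation.
v = 0.7676 × Vmax = 0.7676 × 40.3 = 30.9 μmol/min.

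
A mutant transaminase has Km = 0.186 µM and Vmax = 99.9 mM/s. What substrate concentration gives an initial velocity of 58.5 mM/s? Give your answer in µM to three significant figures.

The required fractional saturation is v/Vmax = 58.5/99.9 = 0.5856.
Then [S]/(Km+[S]) = 0.5856 ⇒ [S] = 0.186 × 0.5856/(1 − 0.5856) = 0.263 µM.

0.263 µM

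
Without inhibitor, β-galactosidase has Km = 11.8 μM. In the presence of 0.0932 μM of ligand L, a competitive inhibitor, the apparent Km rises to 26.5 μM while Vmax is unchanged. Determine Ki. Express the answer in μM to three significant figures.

Competitive: Km,app = α·Km with α = 1 + [I]/Ki.
α = Km,app/Km = 26.5/11.8 = 2.246.
Since α = 1 + [I]/Ki, [I]/Ki = 2.246 − 1 = 1.246 and Ki = 0.0932/1.246 = 0.0748 μM.

0.0748 μM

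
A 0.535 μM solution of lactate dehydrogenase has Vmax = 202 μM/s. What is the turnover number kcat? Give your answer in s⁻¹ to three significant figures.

kcat = Vmax/[E]total = 202 μM/s / 0.535 μM = 378 s⁻¹.

378 s⁻¹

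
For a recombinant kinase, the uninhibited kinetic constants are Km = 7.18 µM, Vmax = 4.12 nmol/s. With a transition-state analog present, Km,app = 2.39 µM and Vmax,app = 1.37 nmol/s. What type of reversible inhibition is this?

Both Km and Vmax decrease by the same factor (~3.00-fold) — characteristic of uncompetitive inhibition.

uncompetitive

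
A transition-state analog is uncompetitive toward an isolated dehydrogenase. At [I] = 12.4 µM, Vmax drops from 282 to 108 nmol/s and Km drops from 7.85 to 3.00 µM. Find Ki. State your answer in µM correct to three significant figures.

7.70 µM

Uncompetitive: Vmax,app = Vmax/α (and Km,app = Km/α) with α = 1 + [I]/Ki.
α = Vmax/Vmax,app = 282/108 = 2.611.
Since α = 1 + [I]/Ki, [I]/Ki = 2.611 − 1 = 1.611 and Ki = 12.4/1.611 = 7.70 µM.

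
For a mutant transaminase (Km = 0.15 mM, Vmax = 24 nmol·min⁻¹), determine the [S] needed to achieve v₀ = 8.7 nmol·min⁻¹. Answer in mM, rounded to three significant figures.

Rearranging v = Vmax[S]/(Km+[S]) gives [S] = Km·v/(Vmax − v).
[S] = 0.15 × 8.7 / (24 − 8.7) = 1.305/15.30 = 0.0853 mM.

0.0853 mM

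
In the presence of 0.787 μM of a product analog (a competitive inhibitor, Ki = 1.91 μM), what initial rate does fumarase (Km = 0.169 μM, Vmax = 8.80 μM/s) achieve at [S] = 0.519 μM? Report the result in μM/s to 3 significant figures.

α = 1 + [I]/Ki = 1 + 0.787/1.91 = 1.412.
For a competitive inhibitor, Vmax is unchanged and the apparent Km becomes α·Km: Km,app = 0.239 μM, Vmax,app = 8.80 μM/s.
v = Vmax,app·[S]/(Km,app + [S]) = 8.80 × 0.519/(0.239 + 0.519) = 6.03 μM/s.

6.03 μM/s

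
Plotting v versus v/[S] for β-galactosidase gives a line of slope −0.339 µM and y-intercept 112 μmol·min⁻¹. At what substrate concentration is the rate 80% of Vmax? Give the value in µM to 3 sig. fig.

The Eadie–Hofstee slope gives Km = 0.339 µM (slope = −Km).
v/Vmax = [S]/(Km+[S]) = 0.8 ⇒ [S] = Km·0.8/(1−0.8) = 0.339 × 4.000 = 1.36 µM.

1.36 µM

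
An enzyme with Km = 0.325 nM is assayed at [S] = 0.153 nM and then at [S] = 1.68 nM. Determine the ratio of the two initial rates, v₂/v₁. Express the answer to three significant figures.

The fractional saturations are [S]/(Km+[S]) = 0.153/0.4780 = 0.3201 and 1.68/2.005 = 0.8379.
v₂/v₁ is just their ratio: 0.8379/0.3201 = 2.62.

2.62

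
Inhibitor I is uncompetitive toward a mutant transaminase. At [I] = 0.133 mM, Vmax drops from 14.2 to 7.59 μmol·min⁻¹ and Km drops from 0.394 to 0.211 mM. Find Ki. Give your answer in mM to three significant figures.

0.153 mM

Uncompetitive: Vmax,app = Vmax/α (and Km,app = Km/α) with α = 1 + [I]/Ki.
α = Vmax/Vmax,app = 14.2/7.59 = 1.871.
Ki = [I]/(α − 1) = 0.133/0.8709 = 0.153 mM.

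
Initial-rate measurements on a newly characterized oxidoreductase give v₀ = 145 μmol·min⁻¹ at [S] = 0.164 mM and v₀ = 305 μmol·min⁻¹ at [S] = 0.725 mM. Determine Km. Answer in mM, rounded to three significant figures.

0.345 mM

In reciprocal form, 1/v = (Km/Vmax)·(1/[S]) + 1/Vmax. The two points give (1/[S], 1/v) = (6.098, 0.006897) and (1.379, 0.003279).
Slope = (0.006897 − 0.003279)/(6.098 − 1.379) = 0.0007668; intercept = 0.006897 − 0.0007668×6.098 = 0.002221.
Vmax = 1/intercept = 450 μmol·min⁻¹; Km = slope × Vmax = 0.0007668 × 450 = 0.345 mM.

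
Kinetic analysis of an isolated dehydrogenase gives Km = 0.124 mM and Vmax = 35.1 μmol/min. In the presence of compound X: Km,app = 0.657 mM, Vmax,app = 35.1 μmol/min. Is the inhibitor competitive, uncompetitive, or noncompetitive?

competitive

Km increases (0.124 → 0.657 mM) while Vmax is unchanged — the hallmark of competitive inhibition.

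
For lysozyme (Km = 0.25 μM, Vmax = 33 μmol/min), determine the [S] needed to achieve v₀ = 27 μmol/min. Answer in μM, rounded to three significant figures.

Rearranging v = Vmax[S]/(Km+[S]) gives [S] = Km·v/(Vmax − v).
[S] = 0.25 × 27 / (33 − 27) = 6.750/6.000 = 1.12 μM.

1.12 μM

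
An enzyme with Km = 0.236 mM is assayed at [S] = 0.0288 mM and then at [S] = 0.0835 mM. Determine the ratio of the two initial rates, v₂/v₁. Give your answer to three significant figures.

2.40

Since Vmax cancels, v₂/v₁ = [S]₂(Km+[S]₁) / [S]₁(Km+[S]₂).
= 0.0835×(0.236+0.0288) / (0.0288×(0.236+0.0835)) = 0.02211/0.009202 = 2.40.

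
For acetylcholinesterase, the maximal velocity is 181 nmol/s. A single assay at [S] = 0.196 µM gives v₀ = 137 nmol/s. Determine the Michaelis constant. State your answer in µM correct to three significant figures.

From v = Vmax[S]/(Km+[S]), Km = [S](Vmax − v)/v.
Km = 0.196 × (181 − 137) / 137 = 8.624/137 = 0.0629 µM.

0.0629 µM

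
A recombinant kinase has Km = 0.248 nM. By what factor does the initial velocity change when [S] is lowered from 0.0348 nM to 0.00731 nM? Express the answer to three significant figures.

Since Vmax cancels, v₂/v₁ = [S]₂(Km+[S]₁) / [S]₁(Km+[S]₂).
= 0.00731×(0.248+0.0348) / (0.0348×(0.248+0.00731)) = 0.002067/0.008885 = 0.233.

0.233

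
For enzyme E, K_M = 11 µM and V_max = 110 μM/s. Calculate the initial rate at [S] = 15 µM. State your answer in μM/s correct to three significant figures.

[S]/(Km+[S]) = 15/26.00 = 0.5769, the fractional saturation.
v = 0.5769 × Vmax = 0.5769 × 110 = 63.5 μM/s.

63.5 μM/s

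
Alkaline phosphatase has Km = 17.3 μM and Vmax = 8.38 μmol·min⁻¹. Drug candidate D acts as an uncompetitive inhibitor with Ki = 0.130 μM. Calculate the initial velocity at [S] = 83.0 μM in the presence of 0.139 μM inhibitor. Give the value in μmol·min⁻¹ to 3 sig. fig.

3.68 μmol·min⁻¹

With α = 1 + [I]/Ki = 1 + 0.139/0.130 = 2.069, the uncompetitive rate law is v = (Vmax/α)·[S] / (Km/α + [S]).
v = (8.38/2.069)×83.0 / (17.3/2.069 + 83.0) = 336.1/91.36 = 3.68 μmol·min⁻¹.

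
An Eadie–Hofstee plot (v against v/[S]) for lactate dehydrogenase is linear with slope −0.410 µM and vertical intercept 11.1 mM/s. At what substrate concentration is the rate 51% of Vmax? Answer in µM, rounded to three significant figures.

0.427 µM

The Eadie–Hofstee slope gives Km = 0.410 µM (slope = −Km).
v/Vmax = [S]/(Km+[S]) = 0.51 ⇒ [S] = Km·0.51/(1−0.51) = 0.410 × 1.041 = 0.427 µM.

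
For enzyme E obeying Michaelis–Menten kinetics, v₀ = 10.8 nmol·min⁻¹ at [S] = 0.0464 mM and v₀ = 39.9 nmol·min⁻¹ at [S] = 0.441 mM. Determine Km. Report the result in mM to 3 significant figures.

From v = Vmax[S]/(Km+[S]), each point gives Vmax = v(Km+[S])/[S].
Equating: 10.8(Km+0.0464)/0.0464 = 39.9(Km+0.441)/0.441.
232.8·Km + 10.8 = 90.48·Km + 39.9, so (232.8 − 90.48)·Km = 39.9 − 10.8.
Km = 29.10/142.3 = 0.205 mM; then Vmax = 10.8(0.205+0.0464)/0.0464 = 58.4 nmol·min⁻¹.

0.205 mM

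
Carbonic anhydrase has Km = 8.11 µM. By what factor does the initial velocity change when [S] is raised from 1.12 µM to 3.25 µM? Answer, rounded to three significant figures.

2.36

The fractional saturations are [S]/(Km+[S]) = 1.12/9.230 = 0.1213 and 3.25/11.36 = 0.2861.
v₂/v₁ is just their ratio: 0.2861/0.1213 = 2.36.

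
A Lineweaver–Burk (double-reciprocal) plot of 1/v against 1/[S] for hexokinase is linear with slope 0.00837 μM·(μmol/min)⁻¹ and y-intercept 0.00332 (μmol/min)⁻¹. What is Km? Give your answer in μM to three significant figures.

2.52 μM

y-intercept = 1/Vmax ⇒ Vmax = 301 μmol/min; slope = Km/Vmax ⇒ Km = slope × Vmax.
Km = 0.00837 × 301 = 2.52 μM.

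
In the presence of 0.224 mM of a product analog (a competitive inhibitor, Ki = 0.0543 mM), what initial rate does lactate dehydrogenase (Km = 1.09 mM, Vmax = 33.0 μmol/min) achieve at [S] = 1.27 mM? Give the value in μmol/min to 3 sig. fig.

With α = 1 + [I]/Ki = 1 + 0.224/0.0543 = 5.125, the competitive rate law is v = Vmax[S] / (αKm + [S]).
v = 33.0×1.27 / (5.125×1.09 + 1.27) = 41.91/6.857 = 6.11 μmol/min.

6.11 μmol/min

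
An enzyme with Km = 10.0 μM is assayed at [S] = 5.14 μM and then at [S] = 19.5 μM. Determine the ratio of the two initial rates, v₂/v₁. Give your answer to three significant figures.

The fractional saturations are [S]/(Km+[S]) = 5.14/15.14 = 0.3395 and 19.5/29.50 = 0.6610.
v₂/v₁ is just their ratio: 0.6610/0.3395 = 1.95.

1.95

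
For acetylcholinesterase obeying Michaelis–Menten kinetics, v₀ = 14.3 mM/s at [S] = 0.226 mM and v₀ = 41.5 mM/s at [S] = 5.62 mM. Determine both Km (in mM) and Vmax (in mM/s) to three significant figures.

In reciprocal form, 1/v = (Km/Vmax)·(1/[S]) + 1/Vmax. The two points give (1/[S], 1/v) = (4.425, 0.06993) and (0.1779, 0.02410).
Slope = (0.06993 − 0.02410)/(4.425 − 0.1779) = 0.01079; intercept = 0.06993 − 0.01079×4.425 = 0.02218.
Vmax = 1/intercept = 45.1 mM/s; Km = slope × Vmax = 0.01079 × 45.1 = 0.487 mM.

Km = 0.487 mM; Vmax = 45.1 mM/s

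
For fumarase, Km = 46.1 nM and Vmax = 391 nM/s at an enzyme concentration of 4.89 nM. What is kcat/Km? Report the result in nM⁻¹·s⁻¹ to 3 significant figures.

kcat = Vmax/[E]total = 391/4.89 = 80.0 s⁻¹.
kcat/Km = 80.0/46.1 = 1.73 nM⁻¹·s⁻¹.

1.73 nM⁻¹·s⁻¹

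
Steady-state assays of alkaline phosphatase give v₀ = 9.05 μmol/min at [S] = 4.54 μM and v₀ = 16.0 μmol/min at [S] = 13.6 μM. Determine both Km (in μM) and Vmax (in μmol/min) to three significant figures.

In reciprocal form, 1/v = (Km/Vmax)·(1/[S]) + 1/Vmax. The two points give (1/[S], 1/v) = (0.2203, 0.1105) and (0.07353, 0.06250).
Slope = (0.1105 − 0.06250)/(0.2203 − 0.07353) = 0.3271; intercept = 0.1105 − 0.3271×0.2203 = 0.03845.
Vmax = 1/intercept = 26.0 μmol/min; Km = slope × Vmax = 0.3271 × 26.0 = 8.51 μM.

Km = 8.51 μM; Vmax = 26.0 μmol/min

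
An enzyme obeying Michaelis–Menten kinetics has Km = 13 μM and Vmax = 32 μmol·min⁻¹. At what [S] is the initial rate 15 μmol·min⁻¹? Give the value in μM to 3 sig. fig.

Rearranging v = Vmax[S]/(Km+[S]) gives [S] = Km·v/(Vmax − v).
[S] = 13 × 15 / (32 − 15) = 195.0/17.00 = 11.5 μM.

11.5 μM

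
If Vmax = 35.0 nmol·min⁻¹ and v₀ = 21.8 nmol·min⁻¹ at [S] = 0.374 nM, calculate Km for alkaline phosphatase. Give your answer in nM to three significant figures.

From v = Vmax[S]/(Km+[S]), Km = [S](Vmax − v)/v.
Km = 0.374 × (35.0 − 21.8) / 21.8 = 4.937/21.8 = 0.226 nM.

0.226 nM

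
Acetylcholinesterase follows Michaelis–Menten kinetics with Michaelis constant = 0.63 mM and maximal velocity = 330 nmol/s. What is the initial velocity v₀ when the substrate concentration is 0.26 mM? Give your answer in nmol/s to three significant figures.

96.4 nmol/s

[S]/(Km+[S]) = 0.26/0.8900 = 0.2921, the fractional saturation.
v = 0.2921 × Vmax = 0.2921 × 330 = 96.4 nmol/s.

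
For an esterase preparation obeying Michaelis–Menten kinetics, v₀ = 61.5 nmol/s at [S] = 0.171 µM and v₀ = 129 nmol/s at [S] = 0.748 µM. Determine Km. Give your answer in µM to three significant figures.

0.361 µM

From v = Vmax[S]/(Km+[S]), each point gives Vmax = v(Km+[S])/[S].
Equating: 61.5(Km+0.171)/0.171 = 129(Km+0.748)/0.748.
359.6·Km + 61.5 = 172.5·Km + 129, so (359.6 − 172.5)·Km = 129 − 61.5.
Km = 67.50/187.2 = 0.361 µM; then Vmax = 61.5(0.361+0.171)/0.171 = 191 nmol/s.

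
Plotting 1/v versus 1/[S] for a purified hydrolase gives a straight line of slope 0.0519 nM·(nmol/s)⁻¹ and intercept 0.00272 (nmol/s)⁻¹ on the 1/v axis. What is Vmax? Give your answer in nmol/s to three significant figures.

The y-intercept of a Lineweaver–Burk plot equals 1/Vmax, so Vmax = 1/0.00272 = 368 nmol/s.

368 nmol/s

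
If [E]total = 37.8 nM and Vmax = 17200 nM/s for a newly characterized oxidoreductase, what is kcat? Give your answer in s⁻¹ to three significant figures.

455 s⁻¹

kcat = Vmax/[E]total = 17200 nM/s / 37.8 nM = 455 s⁻¹.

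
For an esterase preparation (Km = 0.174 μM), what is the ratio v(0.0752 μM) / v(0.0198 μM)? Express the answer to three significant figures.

2.95

The fractional saturations are [S]/(Km+[S]) = 0.0198/0.1938 = 0.1022 and 0.0752/0.2492 = 0.3018.
v₂/v₁ is just their ratio: 0.3018/0.1022 = 2.95.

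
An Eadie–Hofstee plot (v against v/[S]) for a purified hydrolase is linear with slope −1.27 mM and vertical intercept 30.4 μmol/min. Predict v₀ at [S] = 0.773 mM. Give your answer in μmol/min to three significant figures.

11.5 μmol/min

In the Eadie–Hofstee form v = Vmax − Km·(v/[S]), the slope is −Km and the intercept is Vmax, so Km = 1.27 mM and Vmax = 30.4 μmol/min.
v = 30.4 × 0.773/(1.27 + 0.773) = 11.5 μmol/min.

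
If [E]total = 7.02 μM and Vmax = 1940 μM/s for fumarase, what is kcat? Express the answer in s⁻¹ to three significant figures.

276 s⁻¹

kcat = Vmax/[E]total = 1940 μM/s / 7.02 μM = 276 s⁻¹.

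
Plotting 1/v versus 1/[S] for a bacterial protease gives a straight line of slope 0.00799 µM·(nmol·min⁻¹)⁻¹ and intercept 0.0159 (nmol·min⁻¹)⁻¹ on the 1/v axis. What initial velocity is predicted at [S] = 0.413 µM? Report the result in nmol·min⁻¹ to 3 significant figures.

28.4 nmol·min⁻¹

The y-intercept is 1/Vmax, so Vmax = 1/0.0159 = 62.9 nmol·min⁻¹.
The slope is Km/Vmax, so Km = 0.00799 × 62.9 = 0.503 µM.
Then v = 62.9 × 0.413/(0.503 + 0.413) = 28.4 nmol·min⁻¹.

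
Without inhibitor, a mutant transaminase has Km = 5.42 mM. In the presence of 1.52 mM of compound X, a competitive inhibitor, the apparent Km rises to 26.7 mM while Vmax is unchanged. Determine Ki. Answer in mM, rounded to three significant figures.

Competitive: Km,app = α·Km with α = 1 + [I]/Ki.
α = Km,app/Km = 26.7/5.42 = 4.926.
Since α = 1 + [I]/Ki, [I]/Ki = 4.926 − 1 = 3.926 and Ki = 1.52/3.926 = 0.387 mM.

0.387 mM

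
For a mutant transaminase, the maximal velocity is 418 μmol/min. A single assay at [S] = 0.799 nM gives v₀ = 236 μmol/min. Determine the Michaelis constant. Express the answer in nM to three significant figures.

0.616 nM

From v = Vmax[S]/(Km+[S]), Km = [S](Vmax − v)/v.
Km = 0.799 × (418 − 236) / 236 = 145.4/236 = 0.616 nM.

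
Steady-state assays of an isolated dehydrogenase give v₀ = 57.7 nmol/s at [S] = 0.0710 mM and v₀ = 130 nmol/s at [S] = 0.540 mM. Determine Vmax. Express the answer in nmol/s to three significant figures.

160 nmol/s

From v = Vmax[S]/(Km+[S]), each point gives Vmax = v(Km+[S])/[S].
Equating: 57.7(Km+0.0710)/0.0710 = 130(Km+0.540)/0.540.
812.7·Km + 57.7 = 240.7·Km + 130, so (812.7 − 240.7)·Km = 130 − 57.7.
Km = 72.30/571.9 = 0.126 mM; then Vmax = 57.7(0.126+0.0710)/0.0710 = 160 nmol/s.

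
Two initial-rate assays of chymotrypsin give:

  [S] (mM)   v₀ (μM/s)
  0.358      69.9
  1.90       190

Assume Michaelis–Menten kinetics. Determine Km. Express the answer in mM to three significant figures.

1.26 mM

In reciprocal form, 1/v = (Km/Vmax)·(1/[S]) + 1/Vmax. The two points give (1/[S], 1/v) = (2.793, 0.01431) and (0.5263, 0.005263).
Slope = (0.01431 − 0.005263)/(2.793 − 0.5263) = 0.003989; intercept = 0.01431 − 0.003989×2.793 = 0.003164.
Vmax = 1/intercept = 316 μM/s; Km = slope × Vmax = 0.003989 × 316 = 1.26 mM.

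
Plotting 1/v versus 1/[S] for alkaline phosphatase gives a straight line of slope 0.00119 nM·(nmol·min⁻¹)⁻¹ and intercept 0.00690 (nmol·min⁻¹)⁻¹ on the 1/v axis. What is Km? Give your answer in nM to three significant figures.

0.172 nM

y-intercept = 1/Vmax ⇒ Vmax = 145 nmol·min⁻¹; slope = Km/Vmax ⇒ Km = slope × Vmax.
Km = 0.00119 × 145 = 0.172 nM.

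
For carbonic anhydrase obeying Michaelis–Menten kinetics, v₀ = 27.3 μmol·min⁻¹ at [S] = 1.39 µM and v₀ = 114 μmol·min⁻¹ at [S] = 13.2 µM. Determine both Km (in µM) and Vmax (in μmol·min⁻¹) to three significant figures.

From v = Vmax[S]/(Km+[S]), each point gives Vmax = v(Km+[S])/[S].
Equating: 27.3(Km+1.39)/1.39 = 114(Km+13.2)/13.2.
19.64·Km + 27.3 = 8.636·Km + 114, so (19.64 − 8.636)·Km = 114 − 27.3.
Km = 86.70/11.00 = 7.88 µM; then Vmax = 27.3(7.88+1.39)/1.39 = 182 μmol·min⁻¹.

Km = 7.88 µM; Vmax = 182 μmol·min⁻¹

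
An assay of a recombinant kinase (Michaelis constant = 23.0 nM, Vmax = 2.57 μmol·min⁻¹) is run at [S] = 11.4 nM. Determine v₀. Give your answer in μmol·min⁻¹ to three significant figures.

v = Vmax·[S]/(Km + [S]) = 2.57 × 11.4 / (23.0 + 11.4)
  = 29.30 / 34.40 = 0.852 μmol·min⁻¹.

0.852 μmol·min⁻¹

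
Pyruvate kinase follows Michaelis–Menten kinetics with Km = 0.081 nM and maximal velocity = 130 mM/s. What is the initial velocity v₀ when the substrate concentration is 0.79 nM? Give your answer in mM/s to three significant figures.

v = Vmax·[S]/(Km + [S]) = 130 × 0.79 / (0.081 + 0.79)
  = 102.7 / 0.8710 = 118 mM/s.

118 mM/s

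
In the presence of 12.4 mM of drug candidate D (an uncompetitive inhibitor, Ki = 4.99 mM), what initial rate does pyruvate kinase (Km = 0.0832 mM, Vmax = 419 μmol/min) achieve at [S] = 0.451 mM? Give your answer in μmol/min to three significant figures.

α = 1 + [I]/Ki = 1 + 12.4/4.99 = 3.485.
For an uncompetitive inhibitor, both parameters are divided by α, giving Vmax/α and Km/α: Km,app = 0.0239 mM, Vmax,app = 120 μmol/min.
v = Vmax,app·[S]/(Km,app + [S]) = 120 × 0.451/(0.0239 + 0.451) = 114 μmol/min.

114 μmol/min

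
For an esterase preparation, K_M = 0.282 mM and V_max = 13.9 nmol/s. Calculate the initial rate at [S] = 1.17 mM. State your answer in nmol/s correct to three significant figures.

v = Vmax·[S]/(Km + [S]) = 13.9 × 1.17 / (0.282 + 1.17)
  = 16.26 / 1.452 = 11.2 nmol/s.

11.2 nmol/s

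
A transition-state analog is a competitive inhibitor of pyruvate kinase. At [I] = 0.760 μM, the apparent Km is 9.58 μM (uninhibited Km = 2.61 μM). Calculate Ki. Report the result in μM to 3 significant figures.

Competitive: Km,app = α·Km with α = 1 + [I]/Ki.
α = Km,app/Km = 9.58/2.61 = 3.670.
Since α = 1 + [I]/Ki, [I]/Ki = 3.670 − 1 = 2.670 and Ki = 0.760/2.670 = 0.285 μM.

0.285 μM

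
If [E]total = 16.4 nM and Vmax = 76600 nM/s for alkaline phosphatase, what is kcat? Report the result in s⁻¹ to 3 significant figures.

kcat = Vmax/[E]total = 76600 nM/s / 16.4 nM = 4670 s⁻¹.

4670 s⁻¹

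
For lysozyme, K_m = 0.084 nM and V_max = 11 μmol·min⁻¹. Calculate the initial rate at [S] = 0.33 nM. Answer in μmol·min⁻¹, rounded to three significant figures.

[S]/(Km+[S]) = 0.33/0.4140 = 0.7971, the fractional saturation.
v = 0.7971 × Vmax = 0.7971 × 11 = 8.77 μmol·min⁻¹.

8.77 μmol·min⁻¹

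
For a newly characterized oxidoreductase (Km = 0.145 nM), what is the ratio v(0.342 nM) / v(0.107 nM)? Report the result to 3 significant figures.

1.65

The fractional saturations are [S]/(Km+[S]) = 0.107/0.2520 = 0.4246 and 0.342/0.4870 = 0.7023.
v₂/v₁ is just their ratio: 0.7023/0.4246 = 1.65.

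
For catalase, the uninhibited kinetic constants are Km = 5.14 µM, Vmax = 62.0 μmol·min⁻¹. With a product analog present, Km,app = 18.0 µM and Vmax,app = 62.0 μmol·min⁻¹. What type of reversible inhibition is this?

Km increases (5.14 → 18.0 µM) while Vmax is unchanged — the hallmark of competitive inhibition.

competitive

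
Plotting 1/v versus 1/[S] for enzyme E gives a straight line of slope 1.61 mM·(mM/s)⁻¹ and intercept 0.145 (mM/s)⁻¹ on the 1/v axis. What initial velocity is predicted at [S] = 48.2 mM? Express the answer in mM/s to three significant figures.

5.61 mM/s

The y-intercept is 1/Vmax, so Vmax = 1/0.145 = 6.90 mM/s.
The slope is Km/Vmax, so Km = 1.61 × 6.90 = 11.1 mM.
Then v = 6.90 × 48.2/(11.1 + 48.2) = 5.61 mM/s.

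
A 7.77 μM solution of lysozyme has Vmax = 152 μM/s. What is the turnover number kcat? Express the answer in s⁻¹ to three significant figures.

kcat = Vmax/[E]total = 152 μM/s / 7.77 μM = 19.6 s⁻¹.

19.6 s⁻¹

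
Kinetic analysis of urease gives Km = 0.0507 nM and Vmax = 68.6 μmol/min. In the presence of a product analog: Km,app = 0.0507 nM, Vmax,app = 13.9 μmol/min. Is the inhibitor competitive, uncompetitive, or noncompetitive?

Vmax decreases (68.6 → 13.9 μmol/min) while Km is unchanged — pure noncompetitive inhibition.

noncompetitive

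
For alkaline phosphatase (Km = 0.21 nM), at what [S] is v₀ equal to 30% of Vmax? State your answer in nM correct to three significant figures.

0.0900 nM

v/Vmax = [S]/(Km+[S]) = 0.3, so [S] = Km·0.3/(1 − 0.3) = 0.21 × 0.4286.
[S] = 0.0900 nM.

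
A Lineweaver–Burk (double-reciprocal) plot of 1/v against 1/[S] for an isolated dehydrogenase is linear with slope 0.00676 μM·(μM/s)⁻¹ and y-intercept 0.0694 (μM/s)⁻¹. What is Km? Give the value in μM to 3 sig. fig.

y-intercept = 1/Vmax ⇒ Vmax = 14.4 μM/s; slope = Km/Vmax ⇒ Km = slope × Vmax.
Km = 0.00676 × 14.4 = 0.0974 μM.

0.0974 μM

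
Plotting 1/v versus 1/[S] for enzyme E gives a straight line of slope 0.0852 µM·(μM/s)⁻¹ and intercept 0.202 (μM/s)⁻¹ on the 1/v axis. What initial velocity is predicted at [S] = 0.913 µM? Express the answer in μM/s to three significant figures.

The y-intercept is 1/Vmax, so Vmax = 1/0.202 = 4.95 μM/s.
The slope is Km/Vmax, so Km = 0.0852 × 4.95 = 0.422 µM.
Then v = 4.95 × 0.913/(0.422 + 0.913) = 3.39 μM/s.

3.39 μM/s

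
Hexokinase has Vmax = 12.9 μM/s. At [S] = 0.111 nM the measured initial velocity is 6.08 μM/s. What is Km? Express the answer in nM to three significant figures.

From v = Vmax[S]/(Km+[S]), Km = [S](Vmax − v)/v.
Km = 0.111 × (12.9 − 6.08) / 6.08 = 0.7570/6.08 = 0.125 nM.

0.125 nM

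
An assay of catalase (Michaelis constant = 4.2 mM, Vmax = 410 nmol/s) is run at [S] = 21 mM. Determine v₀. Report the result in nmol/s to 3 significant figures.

342 nmol/s

v = Vmax·[S]/(Km + [S]) = 410 × 21 / (4.2 + 21)
  = 8610 / 25.20 = 342 nmol/s.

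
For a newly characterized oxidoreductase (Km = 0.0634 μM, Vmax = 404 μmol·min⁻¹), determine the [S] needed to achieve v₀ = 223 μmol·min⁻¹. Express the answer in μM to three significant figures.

0.0781 μM

The required fractional saturation is v/Vmax = 223/404 = 0.5520.
Then [S]/(Km+[S]) = 0.5520 ⇒ [S] = 0.0634 × 0.5520/(1 − 0.5520) = 0.0781 μM.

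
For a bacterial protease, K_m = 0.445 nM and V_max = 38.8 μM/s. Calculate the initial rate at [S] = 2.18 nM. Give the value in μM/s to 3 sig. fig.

[S]/(Km+[S]) = 2.18/2.625 = 0.8305, the fractional saturation.
v = 0.8305 × Vmax = 0.8305 × 38.8 = 32.2 μM/s.

32.2 μM/s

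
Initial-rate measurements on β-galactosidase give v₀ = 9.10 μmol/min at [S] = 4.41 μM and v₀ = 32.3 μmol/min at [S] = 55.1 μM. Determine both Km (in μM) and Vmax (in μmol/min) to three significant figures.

In reciprocal form, 1/v = (Km/Vmax)·(1/[S]) + 1/Vmax. The two points give (1/[S], 1/v) = (0.2268, 0.1099) and (0.01815, 0.03096).
Slope = (0.1099 − 0.03096)/(0.2268 − 0.01815) = 0.3784; intercept = 0.1099 − 0.3784×0.2268 = 0.02409.
Vmax = 1/intercept = 41.5 μmol/min; Km = slope × Vmax = 0.3784 × 41.5 = 15.7 μM.

Km = 15.7 μM; Vmax = 41.5 μmol/min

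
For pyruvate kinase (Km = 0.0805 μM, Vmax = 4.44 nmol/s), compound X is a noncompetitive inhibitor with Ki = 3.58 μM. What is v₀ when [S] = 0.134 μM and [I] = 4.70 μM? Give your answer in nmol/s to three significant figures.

With α = 1 + [I]/Ki = 1 + 4.70/3.58 = 2.313, the noncompetitive rate law is v = (Vmax/α)·[S] / (Km + [S]).
v = (4.44/2.313)×0.134 / (0.0805 + 0.134) = 0.2572/0.2145 = 1.20 nmol/s.

1.20 nmol/s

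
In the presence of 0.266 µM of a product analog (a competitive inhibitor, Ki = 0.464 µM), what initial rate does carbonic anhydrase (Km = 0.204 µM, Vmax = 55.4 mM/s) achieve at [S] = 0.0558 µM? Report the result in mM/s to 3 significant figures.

With α = 1 + [I]/Ki = 1 + 0.266/0.464 = 1.573, the competitive rate law is v = Vmax[S] / (αKm + [S]).
v = 55.4×0.0558 / (1.573×0.204 + 0.0558) = 3.091/0.3767 = 8.21 mM/s.

8.21 mM/s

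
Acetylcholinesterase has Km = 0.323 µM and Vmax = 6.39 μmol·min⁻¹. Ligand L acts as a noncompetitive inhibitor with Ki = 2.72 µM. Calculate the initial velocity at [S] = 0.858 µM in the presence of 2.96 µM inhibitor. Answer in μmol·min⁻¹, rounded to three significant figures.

With α = 1 + [I]/Ki = 1 + 2.96/2.72 = 2.088, the noncompetitive rate law is v = (Vmax/α)·[S] / (Km + [S]).
v = (6.39/2.088)×0.858 / (0.323 + 0.858) = 2.625/1.181 = 2.22 μmol·min⁻¹.

2.22 μmol·min⁻¹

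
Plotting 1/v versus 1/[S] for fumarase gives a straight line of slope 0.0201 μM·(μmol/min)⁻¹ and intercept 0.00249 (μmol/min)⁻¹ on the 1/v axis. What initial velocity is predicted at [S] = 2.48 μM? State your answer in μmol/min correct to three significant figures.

The y-intercept is 1/Vmax, so Vmax = 1/0.00249 = 402 μmol/min.
The slope is Km/Vmax, so Km = 0.0201 × 402 = 8.07 μM.
Then v = 402 × 2.48/(8.07 + 2.48) = 94.4 μmol/min.

94.4 μmol/min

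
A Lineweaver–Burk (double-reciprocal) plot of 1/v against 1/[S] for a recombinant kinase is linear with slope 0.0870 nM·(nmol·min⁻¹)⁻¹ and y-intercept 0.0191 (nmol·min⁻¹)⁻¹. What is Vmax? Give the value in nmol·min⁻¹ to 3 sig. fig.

52.4 nmol·min⁻¹

The y-intercept of a Lineweaver–Burk plot equals 1/Vmax, so Vmax = 1/0.0191 = 52.4 nmol·min⁻¹.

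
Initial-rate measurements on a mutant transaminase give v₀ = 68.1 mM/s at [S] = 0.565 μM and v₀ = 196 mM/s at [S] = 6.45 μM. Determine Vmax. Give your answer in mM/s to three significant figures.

From v = Vmax[S]/(Km+[S]), each point gives Vmax = v(Km+[S])/[S].
Equating: 68.1(Km+0.565)/0.565 = 196(Km+6.45)/6.45.
120.5·Km + 68.1 = 30.39·Km + 196, so (120.5 − 30.39)·Km = 196 − 68.1.
Km = 127.9/90.14 = 1.42 μM; then Vmax = 68.1(1.42+0.565)/0.565 = 239 mM/s.

239 mM/s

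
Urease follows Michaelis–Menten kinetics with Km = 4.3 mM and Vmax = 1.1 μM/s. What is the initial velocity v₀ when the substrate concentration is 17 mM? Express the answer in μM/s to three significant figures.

v = Vmax·[S]/(Km + [S]) = 1.1 × 17 / (4.3 + 17)
  = 18.70 / 21.30 = 0.878 μM/s.

0.878 μM/s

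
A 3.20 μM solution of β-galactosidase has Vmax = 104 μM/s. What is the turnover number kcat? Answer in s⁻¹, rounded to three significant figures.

32.5 s⁻¹

kcat = Vmax/[E]total = 104 μM/s / 3.20 μM = 32.5 s⁻¹.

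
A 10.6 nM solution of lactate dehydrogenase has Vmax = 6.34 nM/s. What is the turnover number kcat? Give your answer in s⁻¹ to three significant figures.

kcat = Vmax/[E]total = 6.34 nM/s / 10.6 nM = 0.598 s⁻¹.

0.598 s⁻¹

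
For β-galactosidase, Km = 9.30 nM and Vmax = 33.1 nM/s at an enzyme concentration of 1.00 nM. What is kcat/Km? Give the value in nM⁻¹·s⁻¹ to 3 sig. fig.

3.56 nM⁻¹·s⁻¹

kcat = Vmax/[E]total = 33.1/1.00 = 33.1 s⁻¹.
kcat/Km = 33.1/9.30 = 3.56 nM⁻¹·s⁻¹.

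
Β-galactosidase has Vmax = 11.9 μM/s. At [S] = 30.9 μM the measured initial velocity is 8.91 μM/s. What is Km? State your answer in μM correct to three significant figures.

From v = Vmax[S]/(Km+[S]), Km = [S](Vmax − v)/v.
Km = 30.9 × (11.9 − 8.91) / 8.91 = 92.39/8.91 = 10.4 μM.

10.4 μM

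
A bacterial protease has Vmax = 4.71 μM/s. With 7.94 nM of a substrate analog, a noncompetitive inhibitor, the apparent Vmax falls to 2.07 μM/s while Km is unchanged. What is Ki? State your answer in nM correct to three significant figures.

6.23 nM

Noncompetitive: Vmax,app = Vmax/α with α = 1 + [I]/Ki.
α = Vmax/Vmax,app = 4.71/2.07 = 2.275.
Ki = [I]/(α − 1) = 7.94/1.275 = 6.23 nM.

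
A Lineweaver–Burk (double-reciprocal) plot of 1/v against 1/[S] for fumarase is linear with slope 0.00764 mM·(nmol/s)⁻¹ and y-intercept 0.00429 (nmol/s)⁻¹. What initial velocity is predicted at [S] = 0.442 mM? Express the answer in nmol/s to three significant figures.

The y-intercept is 1/Vmax, so Vmax = 1/0.00429 = 233 nmol/s.
The slope is Km/Vmax, so Km = 0.00764 × 233 = 1.78 mM.
Then v = 233 × 0.442/(1.78 + 0.442) = 46.3 nmol/s.

46.3 nmol/s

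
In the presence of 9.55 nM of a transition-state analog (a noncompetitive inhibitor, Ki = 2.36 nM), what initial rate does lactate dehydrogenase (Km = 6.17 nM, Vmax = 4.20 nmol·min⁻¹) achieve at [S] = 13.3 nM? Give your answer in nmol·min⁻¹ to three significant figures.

0.569 nmol·min⁻¹

With α = 1 + [I]/Ki = 1 + 9.55/2.36 = 5.047, the noncompetitive rate law is v = (Vmax/α)·[S] / (Km + [S]).
v = (4.20/5.047)×13.3 / (6.17 + 13.3) = 11.07/19.47 = 0.569 nmol·min⁻¹.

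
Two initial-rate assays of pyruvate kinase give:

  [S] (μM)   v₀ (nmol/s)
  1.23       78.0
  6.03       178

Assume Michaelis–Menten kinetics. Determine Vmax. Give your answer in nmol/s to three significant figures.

From v = Vmax[S]/(Km+[S]), each point gives Vmax = v(Km+[S])/[S].
Equating: 78.0(Km+1.23)/1.23 = 178(Km+6.03)/6.03.
63.41·Km + 78.0 = 29.52·Km + 178, so (63.41 − 29.52)·Km = 178 − 78.0.
Km = 100.0/33.90 = 2.95 μM; then Vmax = 78.0(2.95+1.23)/1.23 = 265 nmol/s.

265 nmol/s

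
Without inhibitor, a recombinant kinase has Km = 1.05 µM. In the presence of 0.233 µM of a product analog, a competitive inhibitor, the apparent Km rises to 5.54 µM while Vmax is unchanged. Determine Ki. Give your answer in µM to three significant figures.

Competitive: Km,app = α·Km with α = 1 + [I]/Ki.
α = Km,app/Km = 5.54/1.05 = 5.276.
Since α = 1 + [I]/Ki, [I]/Ki = 5.276 − 1 = 4.276 and Ki = 0.233/4.276 = 0.0545 µM.

0.0545 µM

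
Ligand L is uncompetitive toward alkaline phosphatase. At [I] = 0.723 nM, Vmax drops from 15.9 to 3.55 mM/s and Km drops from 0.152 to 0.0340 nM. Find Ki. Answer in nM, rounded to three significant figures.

Uncompetitive: Vmax,app = Vmax/α (and Km,app = Km/α) with α = 1 + [I]/Ki.
α = Vmax/Vmax,app = 15.9/3.55 = 4.479.
Ki = [I]/(α − 1) = 0.723/3.479 = 0.208 nM.

0.208 nM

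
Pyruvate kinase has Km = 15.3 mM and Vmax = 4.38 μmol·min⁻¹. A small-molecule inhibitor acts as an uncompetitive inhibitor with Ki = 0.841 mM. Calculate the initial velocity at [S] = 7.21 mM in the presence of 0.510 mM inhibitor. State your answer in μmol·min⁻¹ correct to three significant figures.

1.17 μmol·min⁻¹

α = 1 + [I]/Ki = 1 + 0.510/0.841 = 1.606.
For an uncompetitive inhibitor, both parameters are divided by α, giving Vmax/α and Km/α: Km,app = 9.52 mM, Vmax,app = 2.73 μmol·min⁻¹.
v = Vmax,app·[S]/(Km,app + [S]) = 2.73 × 7.21/(9.52 + 7.21) = 1.17 μmol·min⁻¹.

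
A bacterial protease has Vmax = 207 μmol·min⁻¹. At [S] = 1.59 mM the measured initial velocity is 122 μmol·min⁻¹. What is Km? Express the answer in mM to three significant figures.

1.11 mM

From v = Vmax[S]/(Km+[S]), Km = [S](Vmax − v)/v.
Km = 1.59 × (207 − 122) / 122 = 135.2/122 = 1.11 mM.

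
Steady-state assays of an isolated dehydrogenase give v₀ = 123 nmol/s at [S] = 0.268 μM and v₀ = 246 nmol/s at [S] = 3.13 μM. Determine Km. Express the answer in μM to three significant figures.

0.323 μM

In reciprocal form, 1/v = (Km/Vmax)·(1/[S]) + 1/Vmax. The two points give (1/[S], 1/v) = (3.731, 0.008130) and (0.3195, 0.004065).
Slope = (0.008130 − 0.004065)/(3.731 − 0.3195) = 0.001191; intercept = 0.008130 − 0.001191×3.731 = 0.003684.
Vmax = 1/intercept = 271 nmol/s; Km = slope × Vmax = 0.001191 × 271 = 0.323 μM.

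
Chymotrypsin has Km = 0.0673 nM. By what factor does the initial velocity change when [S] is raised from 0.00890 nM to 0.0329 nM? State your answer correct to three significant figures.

The fractional saturations are [S]/(Km+[S]) = 0.00890/0.07620 = 0.1168 and 0.0329/0.1002 = 0.3283.
v₂/v₁ is just their ratio: 0.3283/0.1168 = 2.81.

2.81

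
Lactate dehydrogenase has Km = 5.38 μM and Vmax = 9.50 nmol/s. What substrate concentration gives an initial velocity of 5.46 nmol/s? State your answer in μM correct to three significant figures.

7.27 μM

The required fractional saturation is v/Vmax = 5.46/9.50 = 0.5747.
Then [S]/(Km+[S]) = 0.5747 ⇒ [S] = 5.38 × 0.5747/(1 − 0.5747) = 7.27 μM.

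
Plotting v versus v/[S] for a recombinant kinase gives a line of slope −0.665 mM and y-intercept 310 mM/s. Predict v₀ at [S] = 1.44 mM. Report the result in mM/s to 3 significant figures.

212 mM/s

In the Eadie–Hofstee form v = Vmax − Km·(v/[S]), the slope is −Km and the intercept is Vmax, so Km = 0.665 mM and Vmax = 310 mM/s.
v = 310 × 1.44/(0.665 + 1.44) = 212 mM/s.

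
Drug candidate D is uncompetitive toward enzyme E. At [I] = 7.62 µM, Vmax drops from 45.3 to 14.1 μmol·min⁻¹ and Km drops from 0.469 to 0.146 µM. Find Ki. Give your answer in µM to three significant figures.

Uncompetitive: Vmax,app = Vmax/α (and Km,app = Km/α) with α = 1 + [I]/Ki.
α = Vmax/Vmax,app = 45.3/14.1 = 3.213.
Since α = 1 + [I]/Ki, [I]/Ki = 3.213 − 1 = 2.213 and Ki = 7.62/2.213 = 3.44 µM.

3.44 µM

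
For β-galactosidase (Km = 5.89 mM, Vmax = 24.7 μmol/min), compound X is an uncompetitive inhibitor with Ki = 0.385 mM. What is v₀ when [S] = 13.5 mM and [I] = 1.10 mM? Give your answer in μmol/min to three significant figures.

5.75 μmol/min

With α = 1 + [I]/Ki = 1 + 1.10/0.385 = 3.857, the uncompetitive rate law is v = (Vmax/α)·[S] / (Km/α + [S]).
v = (24.7/3.857)×13.5 / (5.89/3.857 + 13.5) = 86.45/15.03 = 5.75 μmol/min.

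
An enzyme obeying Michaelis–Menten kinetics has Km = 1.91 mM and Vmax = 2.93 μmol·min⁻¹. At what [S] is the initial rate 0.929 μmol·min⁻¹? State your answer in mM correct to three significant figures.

The required fractional saturation is v/Vmax = 0.929/2.93 = 0.3171.
Then [S]/(Km+[S]) = 0.3171 ⇒ [S] = 1.91 × 0.3171/(1 − 0.3171) = 0.887 mM.

0.887 mM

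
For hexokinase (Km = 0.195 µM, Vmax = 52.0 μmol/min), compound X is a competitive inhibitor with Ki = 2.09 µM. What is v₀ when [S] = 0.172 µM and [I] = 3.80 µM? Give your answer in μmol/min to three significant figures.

With α = 1 + [I]/Ki = 1 + 3.80/2.09 = 2.818, the competitive rate law is v = Vmax[S] / (αKm + [S]).
v = 52.0×0.172 / (2.818×0.195 + 0.172) = 8.944/0.7215 = 12.4 μmol/min.

12.4 μmol/min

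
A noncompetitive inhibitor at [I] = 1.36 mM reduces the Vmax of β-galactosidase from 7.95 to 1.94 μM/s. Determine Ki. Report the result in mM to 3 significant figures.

0.439 mM

Noncompetitive: Vmax,app = Vmax/α with α = 1 + [I]/Ki.
α = Vmax/Vmax,app = 7.95/1.94 = 4.098.
Ki = [I]/(α − 1) = 1.36/3.098 = 0.439 mM.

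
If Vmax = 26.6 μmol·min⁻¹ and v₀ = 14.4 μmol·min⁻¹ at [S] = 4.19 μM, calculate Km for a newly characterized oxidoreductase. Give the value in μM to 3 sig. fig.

3.55 μM

v/Vmax = 14.4/26.6 = 0.5414 = [S]/(Km+[S]).
So Km + [S] = [S]/0.5414 = 7.740 μM, giving Km = 7.740 − 4.19 = 3.55 μM.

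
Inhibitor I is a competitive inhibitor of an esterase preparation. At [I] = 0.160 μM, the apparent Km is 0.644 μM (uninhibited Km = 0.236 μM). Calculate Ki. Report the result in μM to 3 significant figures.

Competitive: Km,app = α·Km with α = 1 + [I]/Ki.
α = Km,app/Km = 0.644/0.236 = 2.729.
Since α = 1 + [I]/Ki, [I]/Ki = 2.729 − 1 = 1.729 and Ki = 0.160/1.729 = 0.0925 μM.

0.0925 μM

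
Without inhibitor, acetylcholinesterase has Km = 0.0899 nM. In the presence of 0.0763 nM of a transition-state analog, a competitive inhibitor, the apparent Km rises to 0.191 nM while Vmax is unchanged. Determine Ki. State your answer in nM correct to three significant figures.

0.0678 nM

Competitive: Km,app = α·Km with α = 1 + [I]/Ki.
α = Km,app/Km = 0.191/0.0899 = 2.125.
Ki = [I]/(α − 1) = 0.0763/1.125 = 0.0678 nM.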